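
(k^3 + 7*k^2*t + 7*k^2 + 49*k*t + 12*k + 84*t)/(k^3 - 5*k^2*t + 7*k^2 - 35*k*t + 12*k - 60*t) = (-k - 7*t)/(-k + 5*t)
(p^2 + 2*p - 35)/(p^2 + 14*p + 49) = (p - 5)/(p + 7)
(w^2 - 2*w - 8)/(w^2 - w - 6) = (w - 4)/(w - 3)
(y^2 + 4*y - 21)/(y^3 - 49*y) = (y - 3)/(y*(y - 7))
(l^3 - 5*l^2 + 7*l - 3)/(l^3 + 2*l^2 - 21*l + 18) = (l - 1)/(l + 6)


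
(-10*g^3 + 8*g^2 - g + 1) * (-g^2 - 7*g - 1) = 10*g^5 + 62*g^4 - 45*g^3 - 2*g^2 - 6*g - 1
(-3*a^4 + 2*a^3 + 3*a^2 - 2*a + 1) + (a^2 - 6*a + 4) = -3*a^4 + 2*a^3 + 4*a^2 - 8*a + 5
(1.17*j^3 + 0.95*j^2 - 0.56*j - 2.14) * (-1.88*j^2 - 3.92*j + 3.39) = -2.1996*j^5 - 6.3724*j^4 + 1.2951*j^3 + 9.4389*j^2 + 6.4904*j - 7.2546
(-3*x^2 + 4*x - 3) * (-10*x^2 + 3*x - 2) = 30*x^4 - 49*x^3 + 48*x^2 - 17*x + 6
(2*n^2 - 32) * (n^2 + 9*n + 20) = 2*n^4 + 18*n^3 + 8*n^2 - 288*n - 640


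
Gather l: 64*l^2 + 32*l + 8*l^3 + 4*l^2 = 8*l^3 + 68*l^2 + 32*l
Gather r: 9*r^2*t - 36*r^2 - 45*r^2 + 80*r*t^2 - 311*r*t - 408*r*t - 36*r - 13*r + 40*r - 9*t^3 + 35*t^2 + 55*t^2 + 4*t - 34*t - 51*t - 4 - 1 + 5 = r^2*(9*t - 81) + r*(80*t^2 - 719*t - 9) - 9*t^3 + 90*t^2 - 81*t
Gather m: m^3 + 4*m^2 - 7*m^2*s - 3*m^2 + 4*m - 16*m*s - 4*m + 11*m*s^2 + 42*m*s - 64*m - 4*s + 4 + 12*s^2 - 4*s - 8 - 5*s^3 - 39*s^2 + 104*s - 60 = m^3 + m^2*(1 - 7*s) + m*(11*s^2 + 26*s - 64) - 5*s^3 - 27*s^2 + 96*s - 64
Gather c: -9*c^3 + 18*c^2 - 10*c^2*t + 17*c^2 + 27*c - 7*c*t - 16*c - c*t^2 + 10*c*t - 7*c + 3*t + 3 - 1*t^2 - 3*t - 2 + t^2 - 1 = -9*c^3 + c^2*(35 - 10*t) + c*(-t^2 + 3*t + 4)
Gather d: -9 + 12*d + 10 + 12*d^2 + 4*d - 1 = 12*d^2 + 16*d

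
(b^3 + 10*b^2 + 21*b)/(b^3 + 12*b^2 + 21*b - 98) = b*(b + 3)/(b^2 + 5*b - 14)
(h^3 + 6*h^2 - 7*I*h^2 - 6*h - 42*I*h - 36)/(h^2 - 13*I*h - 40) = (h^3 + h^2*(6 - 7*I) + h*(-6 - 42*I) - 36)/(h^2 - 13*I*h - 40)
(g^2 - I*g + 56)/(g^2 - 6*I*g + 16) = (g + 7*I)/(g + 2*I)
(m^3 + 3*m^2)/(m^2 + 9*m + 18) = m^2/(m + 6)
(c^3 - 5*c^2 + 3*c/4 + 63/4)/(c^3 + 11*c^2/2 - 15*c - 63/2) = (c - 7/2)/(c + 7)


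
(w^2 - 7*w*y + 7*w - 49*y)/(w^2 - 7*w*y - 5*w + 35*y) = (w + 7)/(w - 5)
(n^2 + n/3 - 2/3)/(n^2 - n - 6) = (-n^2 - n/3 + 2/3)/(-n^2 + n + 6)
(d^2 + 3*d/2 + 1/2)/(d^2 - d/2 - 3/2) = (2*d + 1)/(2*d - 3)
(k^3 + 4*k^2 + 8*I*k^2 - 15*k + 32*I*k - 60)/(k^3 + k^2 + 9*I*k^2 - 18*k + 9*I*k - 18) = (k^2 + k*(4 + 5*I) + 20*I)/(k^2 + k*(1 + 6*I) + 6*I)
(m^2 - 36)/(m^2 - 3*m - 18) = (m + 6)/(m + 3)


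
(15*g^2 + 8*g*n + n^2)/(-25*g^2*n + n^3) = (-3*g - n)/(n*(5*g - n))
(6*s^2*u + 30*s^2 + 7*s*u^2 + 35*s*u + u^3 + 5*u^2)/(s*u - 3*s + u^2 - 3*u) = (6*s*u + 30*s + u^2 + 5*u)/(u - 3)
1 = 1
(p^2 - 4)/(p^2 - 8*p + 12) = (p + 2)/(p - 6)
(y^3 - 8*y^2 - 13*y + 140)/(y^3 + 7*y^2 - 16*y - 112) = (y^2 - 12*y + 35)/(y^2 + 3*y - 28)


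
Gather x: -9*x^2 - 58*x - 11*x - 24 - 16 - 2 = -9*x^2 - 69*x - 42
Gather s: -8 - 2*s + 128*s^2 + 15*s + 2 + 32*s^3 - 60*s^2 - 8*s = 32*s^3 + 68*s^2 + 5*s - 6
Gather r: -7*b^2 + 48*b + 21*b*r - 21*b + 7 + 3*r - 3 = -7*b^2 + 27*b + r*(21*b + 3) + 4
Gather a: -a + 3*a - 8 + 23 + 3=2*a + 18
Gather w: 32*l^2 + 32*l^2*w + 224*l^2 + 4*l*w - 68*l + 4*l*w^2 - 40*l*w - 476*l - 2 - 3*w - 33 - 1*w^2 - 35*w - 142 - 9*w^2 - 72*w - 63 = 256*l^2 - 544*l + w^2*(4*l - 10) + w*(32*l^2 - 36*l - 110) - 240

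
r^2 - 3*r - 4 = (r - 4)*(r + 1)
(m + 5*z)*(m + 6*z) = m^2 + 11*m*z + 30*z^2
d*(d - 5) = d^2 - 5*d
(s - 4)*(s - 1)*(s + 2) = s^3 - 3*s^2 - 6*s + 8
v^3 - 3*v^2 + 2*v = v*(v - 2)*(v - 1)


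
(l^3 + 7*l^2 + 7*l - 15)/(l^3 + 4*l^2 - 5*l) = (l + 3)/l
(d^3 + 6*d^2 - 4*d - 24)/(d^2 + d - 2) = (d^2 + 4*d - 12)/(d - 1)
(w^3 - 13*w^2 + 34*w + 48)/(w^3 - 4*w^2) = (w^3 - 13*w^2 + 34*w + 48)/(w^2*(w - 4))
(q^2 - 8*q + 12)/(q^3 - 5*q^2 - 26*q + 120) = (q - 2)/(q^2 + q - 20)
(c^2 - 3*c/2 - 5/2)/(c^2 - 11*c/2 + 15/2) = (c + 1)/(c - 3)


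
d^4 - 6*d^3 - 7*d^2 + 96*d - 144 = (d - 4)*(d - 3)^2*(d + 4)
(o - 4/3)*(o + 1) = o^2 - o/3 - 4/3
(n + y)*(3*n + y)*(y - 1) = 3*n^2*y - 3*n^2 + 4*n*y^2 - 4*n*y + y^3 - y^2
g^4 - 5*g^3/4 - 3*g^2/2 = g^2*(g - 2)*(g + 3/4)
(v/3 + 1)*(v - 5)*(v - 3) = v^3/3 - 5*v^2/3 - 3*v + 15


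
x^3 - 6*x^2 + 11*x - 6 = (x - 3)*(x - 2)*(x - 1)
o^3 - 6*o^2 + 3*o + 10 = (o - 5)*(o - 2)*(o + 1)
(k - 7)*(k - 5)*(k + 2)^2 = k^4 - 8*k^3 - 9*k^2 + 92*k + 140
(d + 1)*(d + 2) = d^2 + 3*d + 2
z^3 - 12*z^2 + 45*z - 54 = (z - 6)*(z - 3)^2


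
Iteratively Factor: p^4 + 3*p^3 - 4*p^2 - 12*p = (p + 3)*(p^3 - 4*p) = p*(p + 3)*(p^2 - 4) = p*(p - 2)*(p + 3)*(p + 2)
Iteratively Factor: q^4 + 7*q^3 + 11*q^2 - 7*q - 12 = (q - 1)*(q^3 + 8*q^2 + 19*q + 12) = (q - 1)*(q + 1)*(q^2 + 7*q + 12) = (q - 1)*(q + 1)*(q + 4)*(q + 3)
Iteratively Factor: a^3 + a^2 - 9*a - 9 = (a + 3)*(a^2 - 2*a - 3) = (a + 1)*(a + 3)*(a - 3)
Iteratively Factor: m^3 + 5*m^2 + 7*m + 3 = (m + 1)*(m^2 + 4*m + 3) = (m + 1)^2*(m + 3)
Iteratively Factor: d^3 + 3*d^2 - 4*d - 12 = (d - 2)*(d^2 + 5*d + 6) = (d - 2)*(d + 3)*(d + 2)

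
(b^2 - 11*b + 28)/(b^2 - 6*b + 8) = (b - 7)/(b - 2)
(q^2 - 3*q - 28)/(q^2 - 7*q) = (q + 4)/q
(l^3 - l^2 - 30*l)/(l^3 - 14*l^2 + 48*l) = (l + 5)/(l - 8)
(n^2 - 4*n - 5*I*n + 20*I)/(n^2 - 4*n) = (n - 5*I)/n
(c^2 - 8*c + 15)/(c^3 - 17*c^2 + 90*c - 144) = (c - 5)/(c^2 - 14*c + 48)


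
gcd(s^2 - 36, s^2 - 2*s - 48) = s + 6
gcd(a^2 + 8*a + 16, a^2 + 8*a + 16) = a^2 + 8*a + 16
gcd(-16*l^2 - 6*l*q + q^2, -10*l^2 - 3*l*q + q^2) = 2*l + q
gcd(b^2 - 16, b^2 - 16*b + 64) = 1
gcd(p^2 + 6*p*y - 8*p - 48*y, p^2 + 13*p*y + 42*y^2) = p + 6*y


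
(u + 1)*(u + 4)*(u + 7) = u^3 + 12*u^2 + 39*u + 28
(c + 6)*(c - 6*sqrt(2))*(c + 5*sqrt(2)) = c^3 - sqrt(2)*c^2 + 6*c^2 - 60*c - 6*sqrt(2)*c - 360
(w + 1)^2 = w^2 + 2*w + 1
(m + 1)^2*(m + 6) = m^3 + 8*m^2 + 13*m + 6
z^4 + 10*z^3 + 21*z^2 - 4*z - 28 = (z - 1)*(z + 2)^2*(z + 7)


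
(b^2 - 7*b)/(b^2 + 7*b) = (b - 7)/(b + 7)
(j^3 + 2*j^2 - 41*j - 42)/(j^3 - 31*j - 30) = (j + 7)/(j + 5)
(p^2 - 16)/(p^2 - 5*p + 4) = (p + 4)/(p - 1)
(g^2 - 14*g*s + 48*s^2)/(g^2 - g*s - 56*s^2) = (g - 6*s)/(g + 7*s)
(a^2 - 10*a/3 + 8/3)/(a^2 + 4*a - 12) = (a - 4/3)/(a + 6)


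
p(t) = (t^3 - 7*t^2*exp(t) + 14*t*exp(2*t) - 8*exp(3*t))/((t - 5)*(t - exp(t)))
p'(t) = (-7*t^2*exp(t) + 3*t^2 + 28*t*exp(2*t) - 14*t*exp(t) - 24*exp(3*t) + 14*exp(2*t))/((t - 5)*(t - exp(t))) + (exp(t) - 1)*(t^3 - 7*t^2*exp(t) + 14*t*exp(2*t) - 8*exp(3*t))/((t - 5)*(t - exp(t))^2) - (t^3 - 7*t^2*exp(t) + 14*t*exp(2*t) - 8*exp(3*t))/((t - 5)^2*(t - exp(t)))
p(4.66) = -253941.13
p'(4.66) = -1261490.48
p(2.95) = -1263.82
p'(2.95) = -3247.56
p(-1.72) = -0.75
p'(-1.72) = 0.21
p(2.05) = -132.67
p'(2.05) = -325.45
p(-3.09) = -1.29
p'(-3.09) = 0.53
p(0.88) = -8.38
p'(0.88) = -18.43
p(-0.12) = -1.36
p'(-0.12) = -1.76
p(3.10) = -1862.48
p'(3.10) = -4845.58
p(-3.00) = -1.24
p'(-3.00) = 0.52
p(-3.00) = -1.24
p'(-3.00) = 0.52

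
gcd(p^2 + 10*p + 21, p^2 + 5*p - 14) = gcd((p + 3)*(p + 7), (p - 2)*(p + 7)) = p + 7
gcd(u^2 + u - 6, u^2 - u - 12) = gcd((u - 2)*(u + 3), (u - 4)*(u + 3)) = u + 3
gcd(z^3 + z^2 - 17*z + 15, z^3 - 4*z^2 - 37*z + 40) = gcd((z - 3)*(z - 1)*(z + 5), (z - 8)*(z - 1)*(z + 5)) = z^2 + 4*z - 5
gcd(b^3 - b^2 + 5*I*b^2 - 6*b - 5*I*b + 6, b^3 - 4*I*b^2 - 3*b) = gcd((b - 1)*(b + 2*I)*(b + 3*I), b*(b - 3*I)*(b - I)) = 1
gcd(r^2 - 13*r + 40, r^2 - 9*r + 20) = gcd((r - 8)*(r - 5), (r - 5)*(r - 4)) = r - 5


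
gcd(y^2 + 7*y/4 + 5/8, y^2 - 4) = 1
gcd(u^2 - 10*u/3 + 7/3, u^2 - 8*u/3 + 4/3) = 1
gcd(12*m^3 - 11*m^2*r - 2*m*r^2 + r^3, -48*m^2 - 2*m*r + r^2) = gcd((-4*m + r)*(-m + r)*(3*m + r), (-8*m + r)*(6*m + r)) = 1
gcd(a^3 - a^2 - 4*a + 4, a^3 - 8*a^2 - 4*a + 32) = a^2 - 4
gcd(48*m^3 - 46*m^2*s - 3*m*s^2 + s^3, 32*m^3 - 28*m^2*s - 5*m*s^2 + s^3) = 8*m^2 - 9*m*s + s^2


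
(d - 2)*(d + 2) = d^2 - 4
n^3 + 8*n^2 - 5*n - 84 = (n - 3)*(n + 4)*(n + 7)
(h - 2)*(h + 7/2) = h^2 + 3*h/2 - 7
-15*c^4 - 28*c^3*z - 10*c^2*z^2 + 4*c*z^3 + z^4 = (-3*c + z)*(c + z)^2*(5*c + z)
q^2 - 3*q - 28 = (q - 7)*(q + 4)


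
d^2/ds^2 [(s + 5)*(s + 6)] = 2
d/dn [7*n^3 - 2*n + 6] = 21*n^2 - 2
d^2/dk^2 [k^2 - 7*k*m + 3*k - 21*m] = 2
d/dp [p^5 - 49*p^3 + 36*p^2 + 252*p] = 5*p^4 - 147*p^2 + 72*p + 252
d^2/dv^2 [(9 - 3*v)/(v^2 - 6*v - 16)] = 6*(v - 3)*(-3*v^2 + 18*v + 4*(v - 3)^2 + 48)/(-v^2 + 6*v + 16)^3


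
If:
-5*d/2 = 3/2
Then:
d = -3/5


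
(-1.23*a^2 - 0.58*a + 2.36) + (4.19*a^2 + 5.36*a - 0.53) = 2.96*a^2 + 4.78*a + 1.83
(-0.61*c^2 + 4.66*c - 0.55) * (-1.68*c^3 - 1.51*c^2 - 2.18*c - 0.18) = 1.0248*c^5 - 6.9077*c^4 - 4.7828*c^3 - 9.2185*c^2 + 0.3602*c + 0.099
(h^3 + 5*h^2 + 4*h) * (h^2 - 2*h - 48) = h^5 + 3*h^4 - 54*h^3 - 248*h^2 - 192*h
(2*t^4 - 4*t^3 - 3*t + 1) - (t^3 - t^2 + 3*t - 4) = 2*t^4 - 5*t^3 + t^2 - 6*t + 5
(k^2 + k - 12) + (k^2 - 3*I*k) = 2*k^2 + k - 3*I*k - 12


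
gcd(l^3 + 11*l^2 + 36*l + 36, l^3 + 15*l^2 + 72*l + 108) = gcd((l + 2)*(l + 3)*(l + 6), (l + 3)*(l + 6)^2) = l^2 + 9*l + 18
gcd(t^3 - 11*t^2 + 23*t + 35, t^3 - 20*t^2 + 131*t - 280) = t^2 - 12*t + 35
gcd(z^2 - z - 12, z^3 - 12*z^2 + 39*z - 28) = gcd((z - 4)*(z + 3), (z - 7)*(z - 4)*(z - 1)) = z - 4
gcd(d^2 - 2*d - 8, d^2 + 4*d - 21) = 1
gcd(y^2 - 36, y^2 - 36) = y^2 - 36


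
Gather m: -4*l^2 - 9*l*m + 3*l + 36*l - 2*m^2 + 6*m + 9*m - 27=-4*l^2 + 39*l - 2*m^2 + m*(15 - 9*l) - 27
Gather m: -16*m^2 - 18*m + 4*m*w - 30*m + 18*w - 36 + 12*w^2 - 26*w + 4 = -16*m^2 + m*(4*w - 48) + 12*w^2 - 8*w - 32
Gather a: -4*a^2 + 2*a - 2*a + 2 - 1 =1 - 4*a^2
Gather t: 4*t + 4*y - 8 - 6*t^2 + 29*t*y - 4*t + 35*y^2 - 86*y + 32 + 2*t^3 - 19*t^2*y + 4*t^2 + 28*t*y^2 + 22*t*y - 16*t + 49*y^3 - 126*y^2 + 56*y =2*t^3 + t^2*(-19*y - 2) + t*(28*y^2 + 51*y - 16) + 49*y^3 - 91*y^2 - 26*y + 24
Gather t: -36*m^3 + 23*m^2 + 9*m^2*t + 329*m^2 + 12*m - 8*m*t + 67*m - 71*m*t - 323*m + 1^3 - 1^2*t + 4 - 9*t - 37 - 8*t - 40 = -36*m^3 + 352*m^2 - 244*m + t*(9*m^2 - 79*m - 18) - 72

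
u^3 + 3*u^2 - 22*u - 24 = (u - 4)*(u + 1)*(u + 6)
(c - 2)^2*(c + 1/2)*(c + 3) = c^4 - c^3/2 - 17*c^2/2 + 8*c + 6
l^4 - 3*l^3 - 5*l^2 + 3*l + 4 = (l - 4)*(l - 1)*(l + 1)^2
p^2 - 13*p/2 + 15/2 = (p - 5)*(p - 3/2)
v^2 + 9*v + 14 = (v + 2)*(v + 7)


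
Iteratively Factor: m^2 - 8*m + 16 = (m - 4)*(m - 4)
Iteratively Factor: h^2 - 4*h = (h - 4)*(h)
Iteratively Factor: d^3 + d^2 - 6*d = (d - 2)*(d^2 + 3*d) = (d - 2)*(d + 3)*(d)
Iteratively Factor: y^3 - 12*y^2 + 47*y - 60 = (y - 3)*(y^2 - 9*y + 20) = (y - 5)*(y - 3)*(y - 4)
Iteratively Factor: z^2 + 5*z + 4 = (z + 4)*(z + 1)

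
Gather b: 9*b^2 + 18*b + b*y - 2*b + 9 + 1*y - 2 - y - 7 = 9*b^2 + b*(y + 16)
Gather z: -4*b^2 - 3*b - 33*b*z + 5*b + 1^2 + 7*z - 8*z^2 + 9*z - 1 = -4*b^2 + 2*b - 8*z^2 + z*(16 - 33*b)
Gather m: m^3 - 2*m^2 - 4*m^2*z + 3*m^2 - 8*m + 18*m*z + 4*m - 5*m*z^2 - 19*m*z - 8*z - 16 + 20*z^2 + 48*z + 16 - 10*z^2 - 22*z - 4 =m^3 + m^2*(1 - 4*z) + m*(-5*z^2 - z - 4) + 10*z^2 + 18*z - 4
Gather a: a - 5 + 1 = a - 4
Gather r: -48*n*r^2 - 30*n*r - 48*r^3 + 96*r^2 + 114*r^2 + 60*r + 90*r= -48*r^3 + r^2*(210 - 48*n) + r*(150 - 30*n)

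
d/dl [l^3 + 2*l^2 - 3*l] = 3*l^2 + 4*l - 3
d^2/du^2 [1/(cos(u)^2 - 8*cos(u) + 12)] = 2*(-2*sin(u)^4 + 9*sin(u)^2 - 63*cos(u) + 3*cos(3*u) + 45)/((cos(u) - 6)^3*(cos(u) - 2)^3)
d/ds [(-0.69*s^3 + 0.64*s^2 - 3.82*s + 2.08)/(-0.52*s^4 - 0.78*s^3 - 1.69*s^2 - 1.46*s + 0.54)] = (-0.3588*s^6 + 0.6656*s^5 - 4.2939*s^4 + 0.382000000000001*s^3 - 3.6408*s^2 + 7.7216*s + 0.974)/(0.2704*s^8 + 0.8112*s^7 + 2.366*s^6 + 4.1548*s^5 + 4.5721*s^4 + 4.0924*s^3 + 0.3064*s^2 - 1.5768*s + 0.2916)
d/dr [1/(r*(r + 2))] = 2*(-r - 1)/(r^2*(r^2 + 4*r + 4))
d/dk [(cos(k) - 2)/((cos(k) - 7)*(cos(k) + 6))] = (cos(k)^2 - 4*cos(k) + 44)*sin(k)/((cos(k) - 7)^2*(cos(k) + 6)^2)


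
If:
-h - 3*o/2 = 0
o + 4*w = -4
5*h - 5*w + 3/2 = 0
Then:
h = -39/25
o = 26/25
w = -63/50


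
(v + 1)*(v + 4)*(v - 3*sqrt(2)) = v^3 - 3*sqrt(2)*v^2 + 5*v^2 - 15*sqrt(2)*v + 4*v - 12*sqrt(2)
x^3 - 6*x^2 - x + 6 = (x - 6)*(x - 1)*(x + 1)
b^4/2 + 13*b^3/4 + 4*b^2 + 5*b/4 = b*(b/2 + 1/2)*(b + 1/2)*(b + 5)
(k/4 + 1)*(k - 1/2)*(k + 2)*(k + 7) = k^4/4 + 25*k^3/8 + 87*k^2/8 + 31*k/4 - 7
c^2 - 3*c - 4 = (c - 4)*(c + 1)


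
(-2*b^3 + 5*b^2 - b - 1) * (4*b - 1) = -8*b^4 + 22*b^3 - 9*b^2 - 3*b + 1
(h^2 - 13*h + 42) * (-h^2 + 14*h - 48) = -h^4 + 27*h^3 - 272*h^2 + 1212*h - 2016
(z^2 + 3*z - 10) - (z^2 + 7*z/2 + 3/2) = -z/2 - 23/2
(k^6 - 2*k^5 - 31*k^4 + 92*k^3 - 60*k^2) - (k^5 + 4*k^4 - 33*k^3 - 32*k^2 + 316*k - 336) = k^6 - 3*k^5 - 35*k^4 + 125*k^3 - 28*k^2 - 316*k + 336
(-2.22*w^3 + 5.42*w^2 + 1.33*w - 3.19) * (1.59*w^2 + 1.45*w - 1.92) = -3.5298*w^5 + 5.3988*w^4 + 14.2361*w^3 - 13.55*w^2 - 7.1791*w + 6.1248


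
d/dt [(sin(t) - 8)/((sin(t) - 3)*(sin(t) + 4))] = (16*sin(t) + cos(t)^2 - 5)*cos(t)/((sin(t) - 3)^2*(sin(t) + 4)^2)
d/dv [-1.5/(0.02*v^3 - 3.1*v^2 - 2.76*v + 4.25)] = (0.09*v^2 - 9.3*v - 4.14)/(0.02*v^3 - 3.1*v^2 - 2.76*v + 4.25)^2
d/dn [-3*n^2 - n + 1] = -6*n - 1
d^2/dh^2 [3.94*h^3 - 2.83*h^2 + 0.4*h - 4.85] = 23.64*h - 5.66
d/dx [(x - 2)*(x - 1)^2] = (x - 1)*(3*x - 5)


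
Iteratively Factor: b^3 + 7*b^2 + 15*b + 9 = (b + 3)*(b^2 + 4*b + 3) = (b + 3)^2*(b + 1)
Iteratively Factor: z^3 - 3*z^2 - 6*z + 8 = (z - 4)*(z^2 + z - 2) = (z - 4)*(z - 1)*(z + 2)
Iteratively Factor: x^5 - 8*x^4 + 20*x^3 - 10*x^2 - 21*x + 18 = (x + 1)*(x^4 - 9*x^3 + 29*x^2 - 39*x + 18) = (x - 1)*(x + 1)*(x^3 - 8*x^2 + 21*x - 18) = (x - 2)*(x - 1)*(x + 1)*(x^2 - 6*x + 9) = (x - 3)*(x - 2)*(x - 1)*(x + 1)*(x - 3)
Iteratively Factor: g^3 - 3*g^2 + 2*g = (g - 1)*(g^2 - 2*g) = (g - 2)*(g - 1)*(g)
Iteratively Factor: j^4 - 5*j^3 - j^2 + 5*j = (j)*(j^3 - 5*j^2 - j + 5) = j*(j + 1)*(j^2 - 6*j + 5) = j*(j - 1)*(j + 1)*(j - 5)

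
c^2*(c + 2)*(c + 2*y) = c^4 + 2*c^3*y + 2*c^3 + 4*c^2*y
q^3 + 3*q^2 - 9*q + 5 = (q - 1)^2*(q + 5)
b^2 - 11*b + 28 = (b - 7)*(b - 4)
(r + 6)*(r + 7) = r^2 + 13*r + 42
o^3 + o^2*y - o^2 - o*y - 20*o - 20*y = (o - 5)*(o + 4)*(o + y)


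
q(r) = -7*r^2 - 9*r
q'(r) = -14*r - 9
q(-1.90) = -8.17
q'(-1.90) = 17.60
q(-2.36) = -17.75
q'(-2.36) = 24.04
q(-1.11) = 1.37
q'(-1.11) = 6.54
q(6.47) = -351.26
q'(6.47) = -99.58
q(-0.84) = 2.62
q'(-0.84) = 2.76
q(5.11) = -228.77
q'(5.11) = -80.54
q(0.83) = -12.29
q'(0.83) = -20.62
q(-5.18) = -141.21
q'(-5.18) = 63.52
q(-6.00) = -198.00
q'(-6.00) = 75.00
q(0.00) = 0.00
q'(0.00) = -9.00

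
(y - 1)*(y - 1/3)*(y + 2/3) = y^3 - 2*y^2/3 - 5*y/9 + 2/9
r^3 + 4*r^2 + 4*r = r*(r + 2)^2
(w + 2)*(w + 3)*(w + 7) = w^3 + 12*w^2 + 41*w + 42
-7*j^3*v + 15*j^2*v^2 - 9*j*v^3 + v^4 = v*(-7*j + v)*(-j + v)^2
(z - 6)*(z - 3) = z^2 - 9*z + 18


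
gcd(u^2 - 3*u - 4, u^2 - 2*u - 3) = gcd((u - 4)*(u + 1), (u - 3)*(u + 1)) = u + 1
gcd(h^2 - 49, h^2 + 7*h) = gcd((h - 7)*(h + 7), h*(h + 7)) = h + 7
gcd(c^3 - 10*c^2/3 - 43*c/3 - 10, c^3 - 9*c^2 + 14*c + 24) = c^2 - 5*c - 6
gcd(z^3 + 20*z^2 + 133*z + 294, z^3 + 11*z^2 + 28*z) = z + 7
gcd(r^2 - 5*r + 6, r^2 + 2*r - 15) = r - 3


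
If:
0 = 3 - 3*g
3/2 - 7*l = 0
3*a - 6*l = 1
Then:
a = 16/21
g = 1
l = 3/14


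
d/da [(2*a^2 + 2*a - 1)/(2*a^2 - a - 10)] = 3*(-2*a^2 - 12*a - 7)/(4*a^4 - 4*a^3 - 39*a^2 + 20*a + 100)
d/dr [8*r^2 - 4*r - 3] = 16*r - 4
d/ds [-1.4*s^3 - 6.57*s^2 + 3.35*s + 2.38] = -4.2*s^2 - 13.14*s + 3.35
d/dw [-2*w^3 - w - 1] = -6*w^2 - 1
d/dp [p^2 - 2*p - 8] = 2*p - 2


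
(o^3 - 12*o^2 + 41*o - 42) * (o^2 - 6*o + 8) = o^5 - 18*o^4 + 121*o^3 - 384*o^2 + 580*o - 336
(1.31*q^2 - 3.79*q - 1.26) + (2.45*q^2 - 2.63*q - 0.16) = 3.76*q^2 - 6.42*q - 1.42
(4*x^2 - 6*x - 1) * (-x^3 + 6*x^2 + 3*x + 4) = -4*x^5 + 30*x^4 - 23*x^3 - 8*x^2 - 27*x - 4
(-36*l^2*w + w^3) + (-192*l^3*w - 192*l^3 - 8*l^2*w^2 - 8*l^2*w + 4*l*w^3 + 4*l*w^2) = -192*l^3*w - 192*l^3 - 8*l^2*w^2 - 44*l^2*w + 4*l*w^3 + 4*l*w^2 + w^3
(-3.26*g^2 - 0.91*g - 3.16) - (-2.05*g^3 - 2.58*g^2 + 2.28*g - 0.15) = 2.05*g^3 - 0.68*g^2 - 3.19*g - 3.01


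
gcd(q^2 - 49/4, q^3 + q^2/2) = 1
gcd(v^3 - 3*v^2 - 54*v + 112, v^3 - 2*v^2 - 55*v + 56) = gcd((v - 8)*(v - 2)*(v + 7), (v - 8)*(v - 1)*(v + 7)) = v^2 - v - 56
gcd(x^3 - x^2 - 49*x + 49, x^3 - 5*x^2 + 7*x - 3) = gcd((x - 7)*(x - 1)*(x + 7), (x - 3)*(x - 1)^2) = x - 1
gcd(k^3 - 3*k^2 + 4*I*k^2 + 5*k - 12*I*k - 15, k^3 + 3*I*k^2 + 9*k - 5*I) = k^2 + 4*I*k + 5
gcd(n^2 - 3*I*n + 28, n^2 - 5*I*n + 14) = n - 7*I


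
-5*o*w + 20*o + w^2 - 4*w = (-5*o + w)*(w - 4)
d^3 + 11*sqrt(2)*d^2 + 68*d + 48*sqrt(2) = (d + sqrt(2))*(d + 4*sqrt(2))*(d + 6*sqrt(2))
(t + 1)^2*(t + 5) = t^3 + 7*t^2 + 11*t + 5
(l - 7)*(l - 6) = l^2 - 13*l + 42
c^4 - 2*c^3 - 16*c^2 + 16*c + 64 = (c - 4)*(c + 2)*(c - 2*sqrt(2))*(c + 2*sqrt(2))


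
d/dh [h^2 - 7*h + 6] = 2*h - 7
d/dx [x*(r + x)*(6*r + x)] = 6*r^2 + 14*r*x + 3*x^2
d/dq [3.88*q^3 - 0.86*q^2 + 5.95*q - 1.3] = 11.64*q^2 - 1.72*q + 5.95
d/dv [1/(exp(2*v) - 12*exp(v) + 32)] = 2*(6 - exp(v))*exp(v)/(exp(2*v) - 12*exp(v) + 32)^2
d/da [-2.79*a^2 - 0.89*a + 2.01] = -5.58*a - 0.89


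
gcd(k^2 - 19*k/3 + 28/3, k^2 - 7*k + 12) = k - 4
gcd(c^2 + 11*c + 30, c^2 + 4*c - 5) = c + 5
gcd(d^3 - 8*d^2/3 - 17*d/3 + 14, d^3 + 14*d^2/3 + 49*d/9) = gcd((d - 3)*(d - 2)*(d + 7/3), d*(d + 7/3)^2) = d + 7/3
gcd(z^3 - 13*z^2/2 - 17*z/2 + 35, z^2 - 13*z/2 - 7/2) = z - 7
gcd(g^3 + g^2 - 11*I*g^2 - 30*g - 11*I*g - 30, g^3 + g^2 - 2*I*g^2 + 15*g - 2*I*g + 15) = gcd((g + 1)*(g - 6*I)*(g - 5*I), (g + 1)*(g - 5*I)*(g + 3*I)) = g^2 + g*(1 - 5*I) - 5*I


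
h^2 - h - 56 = (h - 8)*(h + 7)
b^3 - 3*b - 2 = (b - 2)*(b + 1)^2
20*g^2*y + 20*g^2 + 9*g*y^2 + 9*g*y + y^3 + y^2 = (4*g + y)*(5*g + y)*(y + 1)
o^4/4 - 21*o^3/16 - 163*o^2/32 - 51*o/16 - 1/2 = (o/4 + 1/2)*(o - 8)*(o + 1/4)*(o + 1/2)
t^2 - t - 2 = (t - 2)*(t + 1)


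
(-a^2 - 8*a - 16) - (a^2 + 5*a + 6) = -2*a^2 - 13*a - 22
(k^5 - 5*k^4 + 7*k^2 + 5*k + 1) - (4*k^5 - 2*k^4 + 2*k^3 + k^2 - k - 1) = -3*k^5 - 3*k^4 - 2*k^3 + 6*k^2 + 6*k + 2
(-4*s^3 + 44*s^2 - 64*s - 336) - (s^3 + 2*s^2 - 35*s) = -5*s^3 + 42*s^2 - 29*s - 336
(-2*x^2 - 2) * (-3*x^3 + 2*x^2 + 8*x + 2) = 6*x^5 - 4*x^4 - 10*x^3 - 8*x^2 - 16*x - 4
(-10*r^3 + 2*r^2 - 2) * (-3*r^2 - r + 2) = 30*r^5 + 4*r^4 - 22*r^3 + 10*r^2 + 2*r - 4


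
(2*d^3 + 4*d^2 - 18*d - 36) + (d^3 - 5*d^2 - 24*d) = 3*d^3 - d^2 - 42*d - 36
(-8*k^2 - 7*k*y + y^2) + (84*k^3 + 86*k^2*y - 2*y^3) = 84*k^3 + 86*k^2*y - 8*k^2 - 7*k*y - 2*y^3 + y^2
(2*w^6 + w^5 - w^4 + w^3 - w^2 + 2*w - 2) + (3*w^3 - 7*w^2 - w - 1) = 2*w^6 + w^5 - w^4 + 4*w^3 - 8*w^2 + w - 3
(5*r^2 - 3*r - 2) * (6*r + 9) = 30*r^3 + 27*r^2 - 39*r - 18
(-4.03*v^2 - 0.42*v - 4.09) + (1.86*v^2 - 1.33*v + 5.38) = -2.17*v^2 - 1.75*v + 1.29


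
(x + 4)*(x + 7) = x^2 + 11*x + 28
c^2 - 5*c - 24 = (c - 8)*(c + 3)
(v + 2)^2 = v^2 + 4*v + 4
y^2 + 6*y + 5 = (y + 1)*(y + 5)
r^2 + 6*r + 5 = (r + 1)*(r + 5)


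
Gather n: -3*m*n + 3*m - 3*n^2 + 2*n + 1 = 3*m - 3*n^2 + n*(2 - 3*m) + 1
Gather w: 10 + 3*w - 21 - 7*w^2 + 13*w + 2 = -7*w^2 + 16*w - 9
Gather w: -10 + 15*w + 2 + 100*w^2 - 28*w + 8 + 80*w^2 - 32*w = 180*w^2 - 45*w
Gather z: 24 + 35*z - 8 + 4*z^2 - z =4*z^2 + 34*z + 16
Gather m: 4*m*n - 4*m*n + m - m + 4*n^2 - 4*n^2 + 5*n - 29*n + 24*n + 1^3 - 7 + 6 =0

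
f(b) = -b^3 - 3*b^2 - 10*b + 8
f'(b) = -3*b^2 - 6*b - 10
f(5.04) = -246.63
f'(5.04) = -116.44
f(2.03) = -33.03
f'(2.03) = -34.54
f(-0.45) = 11.98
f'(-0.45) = -7.91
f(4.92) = -232.91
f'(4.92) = -112.14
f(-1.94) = 23.41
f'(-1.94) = -9.65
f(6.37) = -435.91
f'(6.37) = -169.95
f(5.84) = -351.89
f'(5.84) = -147.36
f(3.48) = -105.28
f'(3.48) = -67.21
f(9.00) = -1054.00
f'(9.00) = -307.00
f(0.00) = 8.00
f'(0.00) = -10.00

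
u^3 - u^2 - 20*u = u*(u - 5)*(u + 4)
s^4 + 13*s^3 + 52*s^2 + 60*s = s*(s + 2)*(s + 5)*(s + 6)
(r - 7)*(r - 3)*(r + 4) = r^3 - 6*r^2 - 19*r + 84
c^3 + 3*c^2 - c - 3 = (c - 1)*(c + 1)*(c + 3)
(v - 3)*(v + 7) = v^2 + 4*v - 21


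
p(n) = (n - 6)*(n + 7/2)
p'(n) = 2*n - 5/2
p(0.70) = -22.26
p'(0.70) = -1.10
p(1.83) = -22.23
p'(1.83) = 1.16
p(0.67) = -22.23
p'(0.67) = -1.16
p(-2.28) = -10.10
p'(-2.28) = -7.06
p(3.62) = -16.95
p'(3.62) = 4.74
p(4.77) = -10.17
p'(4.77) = 7.04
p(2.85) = -20.00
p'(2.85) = 3.20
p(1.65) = -22.40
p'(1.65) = 0.80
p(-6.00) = 30.00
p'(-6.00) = -14.50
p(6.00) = 0.00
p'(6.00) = 9.50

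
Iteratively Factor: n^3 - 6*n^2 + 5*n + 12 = (n + 1)*(n^2 - 7*n + 12) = (n - 4)*(n + 1)*(n - 3)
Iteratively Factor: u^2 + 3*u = (u)*(u + 3)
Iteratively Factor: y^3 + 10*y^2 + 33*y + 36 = (y + 3)*(y^2 + 7*y + 12) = (y + 3)*(y + 4)*(y + 3)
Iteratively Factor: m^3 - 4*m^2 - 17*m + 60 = (m - 3)*(m^2 - m - 20) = (m - 3)*(m + 4)*(m - 5)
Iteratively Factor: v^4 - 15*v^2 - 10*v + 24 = (v - 4)*(v^3 + 4*v^2 + v - 6) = (v - 4)*(v + 2)*(v^2 + 2*v - 3) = (v - 4)*(v - 1)*(v + 2)*(v + 3)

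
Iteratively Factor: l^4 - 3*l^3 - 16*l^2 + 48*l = (l - 3)*(l^3 - 16*l) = (l - 4)*(l - 3)*(l^2 + 4*l) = (l - 4)*(l - 3)*(l + 4)*(l)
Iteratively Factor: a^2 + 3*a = (a)*(a + 3)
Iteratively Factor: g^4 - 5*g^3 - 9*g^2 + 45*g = (g + 3)*(g^3 - 8*g^2 + 15*g) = (g - 3)*(g + 3)*(g^2 - 5*g) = (g - 5)*(g - 3)*(g + 3)*(g)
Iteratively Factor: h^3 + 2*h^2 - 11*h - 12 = (h + 4)*(h^2 - 2*h - 3) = (h + 1)*(h + 4)*(h - 3)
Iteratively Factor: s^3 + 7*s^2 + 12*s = (s + 4)*(s^2 + 3*s) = s*(s + 4)*(s + 3)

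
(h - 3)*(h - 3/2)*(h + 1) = h^3 - 7*h^2/2 + 9/2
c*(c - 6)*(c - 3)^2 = c^4 - 12*c^3 + 45*c^2 - 54*c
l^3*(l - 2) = l^4 - 2*l^3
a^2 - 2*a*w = a*(a - 2*w)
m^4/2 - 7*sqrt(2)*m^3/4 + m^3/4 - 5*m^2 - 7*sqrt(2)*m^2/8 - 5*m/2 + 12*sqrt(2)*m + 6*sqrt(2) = (m/2 + sqrt(2))*(m + 1/2)*(m - 4*sqrt(2))*(m - 3*sqrt(2)/2)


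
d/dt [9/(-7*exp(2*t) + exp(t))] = 9*(14*exp(t) - 1)*exp(-t)/(7*exp(t) - 1)^2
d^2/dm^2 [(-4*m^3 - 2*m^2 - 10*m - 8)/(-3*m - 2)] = 8*(9*m^3 + 18*m^2 + 12*m + 5)/(27*m^3 + 54*m^2 + 36*m + 8)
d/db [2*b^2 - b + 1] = 4*b - 1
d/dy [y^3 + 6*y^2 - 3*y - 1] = 3*y^2 + 12*y - 3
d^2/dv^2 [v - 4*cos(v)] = 4*cos(v)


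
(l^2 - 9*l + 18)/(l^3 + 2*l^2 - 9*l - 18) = (l - 6)/(l^2 + 5*l + 6)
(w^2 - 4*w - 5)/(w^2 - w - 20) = (w + 1)/(w + 4)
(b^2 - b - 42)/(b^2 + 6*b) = (b - 7)/b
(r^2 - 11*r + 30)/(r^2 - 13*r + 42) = (r - 5)/(r - 7)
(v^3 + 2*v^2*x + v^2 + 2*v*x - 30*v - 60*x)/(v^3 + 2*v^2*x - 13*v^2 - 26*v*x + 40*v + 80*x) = (v + 6)/(v - 8)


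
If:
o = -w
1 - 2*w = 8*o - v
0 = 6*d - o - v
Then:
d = -7*w/6 - 1/6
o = -w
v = -6*w - 1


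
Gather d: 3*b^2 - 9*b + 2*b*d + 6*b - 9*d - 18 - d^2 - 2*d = 3*b^2 - 3*b - d^2 + d*(2*b - 11) - 18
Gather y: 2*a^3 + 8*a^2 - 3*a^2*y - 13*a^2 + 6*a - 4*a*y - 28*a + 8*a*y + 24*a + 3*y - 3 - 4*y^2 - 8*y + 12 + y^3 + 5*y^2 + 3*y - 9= 2*a^3 - 5*a^2 + 2*a + y^3 + y^2 + y*(-3*a^2 + 4*a - 2)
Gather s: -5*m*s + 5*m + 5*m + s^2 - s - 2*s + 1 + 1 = 10*m + s^2 + s*(-5*m - 3) + 2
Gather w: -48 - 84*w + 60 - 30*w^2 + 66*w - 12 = -30*w^2 - 18*w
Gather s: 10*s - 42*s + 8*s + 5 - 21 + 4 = -24*s - 12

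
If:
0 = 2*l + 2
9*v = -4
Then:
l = -1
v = -4/9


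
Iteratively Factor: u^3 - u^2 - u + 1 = (u + 1)*(u^2 - 2*u + 1) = (u - 1)*(u + 1)*(u - 1)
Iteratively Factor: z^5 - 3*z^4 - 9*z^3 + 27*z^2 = (z - 3)*(z^4 - 9*z^2) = (z - 3)^2*(z^3 + 3*z^2) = z*(z - 3)^2*(z^2 + 3*z) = z^2*(z - 3)^2*(z + 3)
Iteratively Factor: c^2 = (c)*(c)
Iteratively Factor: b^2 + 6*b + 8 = (b + 2)*(b + 4)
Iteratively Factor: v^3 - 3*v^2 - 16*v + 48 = (v - 4)*(v^2 + v - 12) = (v - 4)*(v - 3)*(v + 4)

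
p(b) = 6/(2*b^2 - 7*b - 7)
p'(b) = 6*(7 - 4*b)/(2*b^2 - 7*b - 7)^2 = 6*(7 - 4*b)/(-2*b^2 + 7*b + 7)^2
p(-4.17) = 0.11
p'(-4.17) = 0.04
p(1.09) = -0.49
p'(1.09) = 0.11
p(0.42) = -0.63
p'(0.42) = 0.35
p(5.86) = 0.29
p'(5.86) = -0.23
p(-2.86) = 0.20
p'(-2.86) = 0.13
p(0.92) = -0.51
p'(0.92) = 0.14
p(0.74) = -0.54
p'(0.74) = 0.20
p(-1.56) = 0.68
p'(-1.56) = 1.03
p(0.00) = -0.86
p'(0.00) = 0.86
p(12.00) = 0.03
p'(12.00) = -0.00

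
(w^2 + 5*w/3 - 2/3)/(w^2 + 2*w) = (w - 1/3)/w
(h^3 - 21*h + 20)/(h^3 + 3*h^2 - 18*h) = (h^3 - 21*h + 20)/(h*(h^2 + 3*h - 18))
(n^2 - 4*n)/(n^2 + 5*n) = (n - 4)/(n + 5)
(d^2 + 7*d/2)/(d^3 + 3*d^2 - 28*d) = (d + 7/2)/(d^2 + 3*d - 28)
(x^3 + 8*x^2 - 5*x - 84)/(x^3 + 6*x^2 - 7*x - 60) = (x + 7)/(x + 5)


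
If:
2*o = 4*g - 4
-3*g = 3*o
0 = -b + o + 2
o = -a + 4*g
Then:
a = 10/3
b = 4/3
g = 2/3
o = -2/3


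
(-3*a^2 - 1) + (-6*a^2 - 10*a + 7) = -9*a^2 - 10*a + 6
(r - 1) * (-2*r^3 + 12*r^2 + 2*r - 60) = -2*r^4 + 14*r^3 - 10*r^2 - 62*r + 60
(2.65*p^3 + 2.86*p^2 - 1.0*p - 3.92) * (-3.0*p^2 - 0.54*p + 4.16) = -7.95*p^5 - 10.011*p^4 + 12.4796*p^3 + 24.1976*p^2 - 2.0432*p - 16.3072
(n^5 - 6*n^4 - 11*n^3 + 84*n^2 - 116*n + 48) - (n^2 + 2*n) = n^5 - 6*n^4 - 11*n^3 + 83*n^2 - 118*n + 48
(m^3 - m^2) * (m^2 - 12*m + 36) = m^5 - 13*m^4 + 48*m^3 - 36*m^2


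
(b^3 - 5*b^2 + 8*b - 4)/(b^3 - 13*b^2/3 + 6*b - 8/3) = 3*(b - 2)/(3*b - 4)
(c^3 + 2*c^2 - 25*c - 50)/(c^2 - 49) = (c^3 + 2*c^2 - 25*c - 50)/(c^2 - 49)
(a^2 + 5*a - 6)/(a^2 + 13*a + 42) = (a - 1)/(a + 7)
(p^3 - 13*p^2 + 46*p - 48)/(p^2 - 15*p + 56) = (p^2 - 5*p + 6)/(p - 7)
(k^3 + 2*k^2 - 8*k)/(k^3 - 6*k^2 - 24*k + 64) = k/(k - 8)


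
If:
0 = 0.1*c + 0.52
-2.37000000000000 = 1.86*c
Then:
No Solution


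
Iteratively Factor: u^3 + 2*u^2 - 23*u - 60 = (u - 5)*(u^2 + 7*u + 12) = (u - 5)*(u + 4)*(u + 3)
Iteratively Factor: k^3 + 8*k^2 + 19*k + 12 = (k + 4)*(k^2 + 4*k + 3) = (k + 3)*(k + 4)*(k + 1)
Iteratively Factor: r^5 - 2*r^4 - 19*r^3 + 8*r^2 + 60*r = (r - 5)*(r^4 + 3*r^3 - 4*r^2 - 12*r) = (r - 5)*(r - 2)*(r^3 + 5*r^2 + 6*r) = (r - 5)*(r - 2)*(r + 2)*(r^2 + 3*r) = r*(r - 5)*(r - 2)*(r + 2)*(r + 3)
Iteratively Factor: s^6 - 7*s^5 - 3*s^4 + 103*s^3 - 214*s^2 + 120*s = (s - 1)*(s^5 - 6*s^4 - 9*s^3 + 94*s^2 - 120*s) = (s - 3)*(s - 1)*(s^4 - 3*s^3 - 18*s^2 + 40*s) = (s - 5)*(s - 3)*(s - 1)*(s^3 + 2*s^2 - 8*s) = (s - 5)*(s - 3)*(s - 1)*(s + 4)*(s^2 - 2*s) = (s - 5)*(s - 3)*(s - 2)*(s - 1)*(s + 4)*(s)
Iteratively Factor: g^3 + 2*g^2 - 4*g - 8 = (g + 2)*(g^2 - 4) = (g - 2)*(g + 2)*(g + 2)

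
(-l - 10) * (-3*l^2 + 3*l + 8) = 3*l^3 + 27*l^2 - 38*l - 80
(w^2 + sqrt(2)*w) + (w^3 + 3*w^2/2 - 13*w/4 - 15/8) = w^3 + 5*w^2/2 - 13*w/4 + sqrt(2)*w - 15/8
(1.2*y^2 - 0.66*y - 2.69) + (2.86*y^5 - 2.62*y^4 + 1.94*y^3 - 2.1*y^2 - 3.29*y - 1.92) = 2.86*y^5 - 2.62*y^4 + 1.94*y^3 - 0.9*y^2 - 3.95*y - 4.61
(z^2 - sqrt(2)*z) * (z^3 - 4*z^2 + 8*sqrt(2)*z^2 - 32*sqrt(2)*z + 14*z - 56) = z^5 - 4*z^4 + 7*sqrt(2)*z^4 - 28*sqrt(2)*z^3 - 2*z^3 - 14*sqrt(2)*z^2 + 8*z^2 + 56*sqrt(2)*z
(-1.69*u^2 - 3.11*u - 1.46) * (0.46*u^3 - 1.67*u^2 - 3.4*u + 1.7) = -0.7774*u^5 + 1.3917*u^4 + 10.2681*u^3 + 10.1392*u^2 - 0.323*u - 2.482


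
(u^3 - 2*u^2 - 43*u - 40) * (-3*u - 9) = -3*u^4 - 3*u^3 + 147*u^2 + 507*u + 360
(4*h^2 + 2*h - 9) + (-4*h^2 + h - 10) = 3*h - 19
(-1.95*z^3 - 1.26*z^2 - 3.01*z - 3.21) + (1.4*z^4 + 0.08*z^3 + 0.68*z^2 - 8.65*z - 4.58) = 1.4*z^4 - 1.87*z^3 - 0.58*z^2 - 11.66*z - 7.79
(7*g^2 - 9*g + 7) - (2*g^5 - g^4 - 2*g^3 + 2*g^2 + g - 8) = -2*g^5 + g^4 + 2*g^3 + 5*g^2 - 10*g + 15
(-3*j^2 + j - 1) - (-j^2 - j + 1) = -2*j^2 + 2*j - 2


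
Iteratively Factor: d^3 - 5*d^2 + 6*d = (d - 3)*(d^2 - 2*d) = d*(d - 3)*(d - 2)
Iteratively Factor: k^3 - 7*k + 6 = (k - 1)*(k^2 + k - 6) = (k - 2)*(k - 1)*(k + 3)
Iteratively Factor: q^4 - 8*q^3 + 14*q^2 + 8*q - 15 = (q - 3)*(q^3 - 5*q^2 - q + 5) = (q - 5)*(q - 3)*(q^2 - 1) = (q - 5)*(q - 3)*(q - 1)*(q + 1)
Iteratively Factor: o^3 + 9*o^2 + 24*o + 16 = (o + 1)*(o^2 + 8*o + 16) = (o + 1)*(o + 4)*(o + 4)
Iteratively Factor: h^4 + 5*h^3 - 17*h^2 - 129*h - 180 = (h + 4)*(h^3 + h^2 - 21*h - 45) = (h + 3)*(h + 4)*(h^2 - 2*h - 15) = (h + 3)^2*(h + 4)*(h - 5)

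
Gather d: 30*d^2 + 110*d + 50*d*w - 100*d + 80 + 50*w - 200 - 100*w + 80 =30*d^2 + d*(50*w + 10) - 50*w - 40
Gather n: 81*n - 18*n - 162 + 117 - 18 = 63*n - 63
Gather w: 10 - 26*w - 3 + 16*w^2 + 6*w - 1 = 16*w^2 - 20*w + 6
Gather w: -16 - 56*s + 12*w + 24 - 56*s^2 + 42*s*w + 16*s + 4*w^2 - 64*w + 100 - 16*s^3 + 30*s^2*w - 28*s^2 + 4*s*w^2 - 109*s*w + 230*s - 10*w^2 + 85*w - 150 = -16*s^3 - 84*s^2 + 190*s + w^2*(4*s - 6) + w*(30*s^2 - 67*s + 33) - 42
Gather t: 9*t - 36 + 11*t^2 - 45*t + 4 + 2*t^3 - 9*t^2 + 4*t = 2*t^3 + 2*t^2 - 32*t - 32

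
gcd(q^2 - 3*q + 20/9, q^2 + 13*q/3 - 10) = q - 5/3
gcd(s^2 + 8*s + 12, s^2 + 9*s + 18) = s + 6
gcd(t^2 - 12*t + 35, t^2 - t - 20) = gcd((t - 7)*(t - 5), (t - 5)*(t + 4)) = t - 5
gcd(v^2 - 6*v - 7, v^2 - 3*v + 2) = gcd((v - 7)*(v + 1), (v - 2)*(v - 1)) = 1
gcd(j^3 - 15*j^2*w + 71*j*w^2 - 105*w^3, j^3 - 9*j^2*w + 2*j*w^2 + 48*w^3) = -j + 3*w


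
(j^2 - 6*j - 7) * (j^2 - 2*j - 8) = j^4 - 8*j^3 - 3*j^2 + 62*j + 56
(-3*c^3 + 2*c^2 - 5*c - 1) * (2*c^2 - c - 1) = -6*c^5 + 7*c^4 - 9*c^3 + c^2 + 6*c + 1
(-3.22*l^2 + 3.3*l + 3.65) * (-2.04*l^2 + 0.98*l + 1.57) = 6.5688*l^4 - 9.8876*l^3 - 9.2674*l^2 + 8.758*l + 5.7305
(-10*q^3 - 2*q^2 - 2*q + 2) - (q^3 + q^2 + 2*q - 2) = -11*q^3 - 3*q^2 - 4*q + 4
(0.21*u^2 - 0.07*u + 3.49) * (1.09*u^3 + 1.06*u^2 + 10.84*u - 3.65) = 0.2289*u^5 + 0.1463*u^4 + 6.0063*u^3 + 2.1741*u^2 + 38.0871*u - 12.7385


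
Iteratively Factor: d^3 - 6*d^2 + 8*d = (d)*(d^2 - 6*d + 8) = d*(d - 4)*(d - 2)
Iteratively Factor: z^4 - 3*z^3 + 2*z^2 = (z - 1)*(z^3 - 2*z^2) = (z - 2)*(z - 1)*(z^2) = z*(z - 2)*(z - 1)*(z)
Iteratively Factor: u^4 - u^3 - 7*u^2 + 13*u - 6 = (u + 3)*(u^3 - 4*u^2 + 5*u - 2) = (u - 1)*(u + 3)*(u^2 - 3*u + 2) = (u - 2)*(u - 1)*(u + 3)*(u - 1)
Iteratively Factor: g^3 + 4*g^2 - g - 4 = (g + 1)*(g^2 + 3*g - 4) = (g + 1)*(g + 4)*(g - 1)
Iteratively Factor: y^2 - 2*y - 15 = (y - 5)*(y + 3)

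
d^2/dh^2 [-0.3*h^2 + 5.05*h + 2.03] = -0.600000000000000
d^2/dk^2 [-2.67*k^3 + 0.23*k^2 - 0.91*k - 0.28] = 0.46 - 16.02*k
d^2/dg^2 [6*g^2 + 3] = 12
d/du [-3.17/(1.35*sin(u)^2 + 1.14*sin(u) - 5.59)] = (8.559*sin(u) + 3.6138)*cos(u)/(1.35*sin(u)^2 + 1.14*sin(u) - 5.59)^2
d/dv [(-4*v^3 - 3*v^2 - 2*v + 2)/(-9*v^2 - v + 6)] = (36*v^4 + 8*v^3 - 87*v^2 - 10)/(81*v^4 + 18*v^3 - 107*v^2 - 12*v + 36)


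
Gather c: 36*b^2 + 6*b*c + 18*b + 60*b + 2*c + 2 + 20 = 36*b^2 + 78*b + c*(6*b + 2) + 22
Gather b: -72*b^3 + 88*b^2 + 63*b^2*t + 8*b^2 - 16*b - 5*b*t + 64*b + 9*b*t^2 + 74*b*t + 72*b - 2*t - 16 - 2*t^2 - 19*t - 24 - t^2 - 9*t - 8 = -72*b^3 + b^2*(63*t + 96) + b*(9*t^2 + 69*t + 120) - 3*t^2 - 30*t - 48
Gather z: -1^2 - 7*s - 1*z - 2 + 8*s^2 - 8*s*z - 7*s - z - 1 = 8*s^2 - 14*s + z*(-8*s - 2) - 4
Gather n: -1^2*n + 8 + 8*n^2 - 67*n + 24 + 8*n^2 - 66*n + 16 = 16*n^2 - 134*n + 48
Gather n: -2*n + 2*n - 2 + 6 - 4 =0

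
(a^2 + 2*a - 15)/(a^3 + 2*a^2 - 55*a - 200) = (a - 3)/(a^2 - 3*a - 40)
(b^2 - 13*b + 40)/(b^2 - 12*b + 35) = (b - 8)/(b - 7)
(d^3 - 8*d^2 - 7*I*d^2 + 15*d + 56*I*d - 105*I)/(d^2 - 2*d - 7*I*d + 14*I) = (d^2 - 8*d + 15)/(d - 2)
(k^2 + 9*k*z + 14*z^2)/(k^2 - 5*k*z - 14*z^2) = (-k - 7*z)/(-k + 7*z)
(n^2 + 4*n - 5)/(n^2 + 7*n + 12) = (n^2 + 4*n - 5)/(n^2 + 7*n + 12)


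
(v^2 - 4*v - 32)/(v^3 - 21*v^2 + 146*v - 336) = (v + 4)/(v^2 - 13*v + 42)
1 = 1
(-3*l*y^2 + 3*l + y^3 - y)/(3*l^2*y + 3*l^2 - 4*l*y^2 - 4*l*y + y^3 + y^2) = (y - 1)/(-l + y)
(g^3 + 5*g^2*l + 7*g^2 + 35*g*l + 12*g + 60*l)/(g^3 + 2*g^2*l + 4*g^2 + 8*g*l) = (g^2 + 5*g*l + 3*g + 15*l)/(g*(g + 2*l))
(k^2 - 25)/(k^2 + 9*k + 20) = (k - 5)/(k + 4)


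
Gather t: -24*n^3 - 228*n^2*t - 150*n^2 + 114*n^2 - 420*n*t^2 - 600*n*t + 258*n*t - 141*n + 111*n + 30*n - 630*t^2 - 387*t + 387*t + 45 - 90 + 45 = -24*n^3 - 36*n^2 + t^2*(-420*n - 630) + t*(-228*n^2 - 342*n)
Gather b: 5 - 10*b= 5 - 10*b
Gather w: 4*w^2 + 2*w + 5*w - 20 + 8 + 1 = 4*w^2 + 7*w - 11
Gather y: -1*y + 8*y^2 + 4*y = 8*y^2 + 3*y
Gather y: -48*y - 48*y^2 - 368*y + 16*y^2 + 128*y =-32*y^2 - 288*y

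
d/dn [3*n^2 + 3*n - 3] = 6*n + 3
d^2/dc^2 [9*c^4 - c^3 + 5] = 6*c*(18*c - 1)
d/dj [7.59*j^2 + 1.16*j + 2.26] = 15.18*j + 1.16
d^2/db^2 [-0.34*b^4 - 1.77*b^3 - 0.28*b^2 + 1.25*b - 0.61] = -4.08*b^2 - 10.62*b - 0.56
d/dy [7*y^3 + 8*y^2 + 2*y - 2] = 21*y^2 + 16*y + 2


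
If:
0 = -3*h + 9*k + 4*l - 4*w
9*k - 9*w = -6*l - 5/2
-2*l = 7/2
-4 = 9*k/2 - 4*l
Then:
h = -47/9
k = -22/9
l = -7/4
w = -10/3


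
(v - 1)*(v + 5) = v^2 + 4*v - 5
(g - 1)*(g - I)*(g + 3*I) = g^3 - g^2 + 2*I*g^2 + 3*g - 2*I*g - 3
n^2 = n^2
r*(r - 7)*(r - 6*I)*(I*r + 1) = I*r^4 + 7*r^3 - 7*I*r^3 - 49*r^2 - 6*I*r^2 + 42*I*r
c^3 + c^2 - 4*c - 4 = (c - 2)*(c + 1)*(c + 2)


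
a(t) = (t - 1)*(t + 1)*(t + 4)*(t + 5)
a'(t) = (t - 1)*(t + 1)*(t + 4) + (t - 1)*(t + 1)*(t + 5) + (t - 1)*(t + 4)*(t + 5) + (t + 1)*(t + 4)*(t + 5) = 4*t^3 + 27*t^2 + 38*t - 9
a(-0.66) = -8.18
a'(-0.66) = -23.47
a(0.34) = -20.50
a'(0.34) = 7.20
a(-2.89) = 17.22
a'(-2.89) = 10.14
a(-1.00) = 0.00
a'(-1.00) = -24.00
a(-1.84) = 16.28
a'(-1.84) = -12.43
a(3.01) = 452.58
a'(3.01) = 459.09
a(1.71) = 73.72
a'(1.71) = 154.93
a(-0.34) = -15.08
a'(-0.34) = -18.96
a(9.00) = 14560.00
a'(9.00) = 5436.00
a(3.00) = 448.00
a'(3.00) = 456.00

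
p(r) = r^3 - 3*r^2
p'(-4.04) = 73.20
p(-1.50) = -10.12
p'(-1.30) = 12.87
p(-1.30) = -7.27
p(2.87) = -1.07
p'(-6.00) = 144.00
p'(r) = 3*r^2 - 6*r = 3*r*(r - 2)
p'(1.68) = -1.61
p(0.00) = 0.00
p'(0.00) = 0.00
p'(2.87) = 7.49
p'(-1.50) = 15.75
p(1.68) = -3.73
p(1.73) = -3.80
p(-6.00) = -324.00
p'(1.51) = -2.22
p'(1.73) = -1.40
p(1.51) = -3.40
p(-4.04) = -114.90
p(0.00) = 0.00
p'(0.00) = 0.00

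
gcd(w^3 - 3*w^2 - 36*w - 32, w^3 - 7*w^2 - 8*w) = w^2 - 7*w - 8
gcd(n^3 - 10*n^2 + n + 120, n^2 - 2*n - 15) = n^2 - 2*n - 15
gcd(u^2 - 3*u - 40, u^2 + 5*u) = u + 5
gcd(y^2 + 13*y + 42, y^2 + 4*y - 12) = y + 6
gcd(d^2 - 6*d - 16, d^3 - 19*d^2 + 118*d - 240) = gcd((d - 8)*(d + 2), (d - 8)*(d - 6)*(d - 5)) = d - 8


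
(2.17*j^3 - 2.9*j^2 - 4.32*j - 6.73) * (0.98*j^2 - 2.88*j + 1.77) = 2.1266*j^5 - 9.0916*j^4 + 7.9593*j^3 + 0.713200000000001*j^2 + 11.736*j - 11.9121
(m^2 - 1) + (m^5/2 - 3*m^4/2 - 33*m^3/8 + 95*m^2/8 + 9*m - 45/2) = m^5/2 - 3*m^4/2 - 33*m^3/8 + 103*m^2/8 + 9*m - 47/2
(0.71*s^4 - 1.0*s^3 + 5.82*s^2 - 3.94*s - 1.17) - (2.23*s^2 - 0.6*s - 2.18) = 0.71*s^4 - 1.0*s^3 + 3.59*s^2 - 3.34*s + 1.01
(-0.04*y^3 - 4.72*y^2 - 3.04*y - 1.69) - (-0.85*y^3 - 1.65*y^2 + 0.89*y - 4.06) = 0.81*y^3 - 3.07*y^2 - 3.93*y + 2.37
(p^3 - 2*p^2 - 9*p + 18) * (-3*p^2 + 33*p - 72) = -3*p^5 + 39*p^4 - 111*p^3 - 207*p^2 + 1242*p - 1296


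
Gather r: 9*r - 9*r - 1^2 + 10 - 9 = 0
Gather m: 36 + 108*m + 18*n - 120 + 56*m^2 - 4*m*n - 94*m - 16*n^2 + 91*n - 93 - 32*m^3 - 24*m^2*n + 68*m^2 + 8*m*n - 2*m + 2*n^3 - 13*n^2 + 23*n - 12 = -32*m^3 + m^2*(124 - 24*n) + m*(4*n + 12) + 2*n^3 - 29*n^2 + 132*n - 189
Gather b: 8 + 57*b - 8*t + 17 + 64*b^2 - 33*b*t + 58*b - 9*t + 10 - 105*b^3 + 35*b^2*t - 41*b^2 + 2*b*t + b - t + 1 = -105*b^3 + b^2*(35*t + 23) + b*(116 - 31*t) - 18*t + 36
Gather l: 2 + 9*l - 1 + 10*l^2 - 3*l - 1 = 10*l^2 + 6*l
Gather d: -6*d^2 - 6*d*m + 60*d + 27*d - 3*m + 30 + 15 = -6*d^2 + d*(87 - 6*m) - 3*m + 45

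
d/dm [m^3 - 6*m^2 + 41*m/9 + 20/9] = 3*m^2 - 12*m + 41/9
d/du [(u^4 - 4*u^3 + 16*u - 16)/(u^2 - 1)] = 2*(u^5 - 2*u^4 - 2*u^3 - 2*u^2 + 16*u - 8)/(u^4 - 2*u^2 + 1)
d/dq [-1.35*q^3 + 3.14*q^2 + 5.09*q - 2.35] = -4.05*q^2 + 6.28*q + 5.09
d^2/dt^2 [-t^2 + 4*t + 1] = -2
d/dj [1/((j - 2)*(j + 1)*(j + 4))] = (-(j - 2)*(j + 1) - (j - 2)*(j + 4) - (j + 1)*(j + 4))/((j - 2)^2*(j + 1)^2*(j + 4)^2)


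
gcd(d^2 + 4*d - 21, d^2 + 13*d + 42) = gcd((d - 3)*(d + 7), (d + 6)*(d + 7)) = d + 7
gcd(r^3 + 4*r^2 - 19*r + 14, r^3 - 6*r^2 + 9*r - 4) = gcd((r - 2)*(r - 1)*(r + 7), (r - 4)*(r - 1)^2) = r - 1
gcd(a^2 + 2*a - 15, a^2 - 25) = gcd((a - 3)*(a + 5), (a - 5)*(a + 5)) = a + 5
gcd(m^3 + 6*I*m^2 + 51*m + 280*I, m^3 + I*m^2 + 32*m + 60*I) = m + 5*I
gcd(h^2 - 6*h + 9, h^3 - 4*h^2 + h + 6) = h - 3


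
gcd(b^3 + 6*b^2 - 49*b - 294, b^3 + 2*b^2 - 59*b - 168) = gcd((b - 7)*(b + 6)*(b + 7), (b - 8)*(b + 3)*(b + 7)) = b + 7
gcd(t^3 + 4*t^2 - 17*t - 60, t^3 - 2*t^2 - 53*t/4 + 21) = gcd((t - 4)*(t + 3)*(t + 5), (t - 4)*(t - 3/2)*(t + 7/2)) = t - 4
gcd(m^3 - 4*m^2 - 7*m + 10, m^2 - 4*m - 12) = m + 2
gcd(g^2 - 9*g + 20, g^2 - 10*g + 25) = g - 5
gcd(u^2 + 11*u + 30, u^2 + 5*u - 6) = u + 6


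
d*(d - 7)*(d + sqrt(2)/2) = d^3 - 7*d^2 + sqrt(2)*d^2/2 - 7*sqrt(2)*d/2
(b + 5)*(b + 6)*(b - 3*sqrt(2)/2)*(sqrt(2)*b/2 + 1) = sqrt(2)*b^4/2 - b^3/2 + 11*sqrt(2)*b^3/2 - 11*b^2/2 + 27*sqrt(2)*b^2/2 - 33*sqrt(2)*b/2 - 15*b - 45*sqrt(2)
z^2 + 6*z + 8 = (z + 2)*(z + 4)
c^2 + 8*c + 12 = (c + 2)*(c + 6)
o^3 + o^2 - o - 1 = (o - 1)*(o + 1)^2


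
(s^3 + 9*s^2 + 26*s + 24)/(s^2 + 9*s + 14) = (s^2 + 7*s + 12)/(s + 7)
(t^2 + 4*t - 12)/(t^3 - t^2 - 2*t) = (t + 6)/(t*(t + 1))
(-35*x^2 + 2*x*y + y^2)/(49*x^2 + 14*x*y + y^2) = (-5*x + y)/(7*x + y)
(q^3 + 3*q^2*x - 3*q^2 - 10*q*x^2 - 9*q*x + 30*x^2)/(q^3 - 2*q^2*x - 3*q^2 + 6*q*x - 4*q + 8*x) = (q^2 + 5*q*x - 3*q - 15*x)/(q^2 - 3*q - 4)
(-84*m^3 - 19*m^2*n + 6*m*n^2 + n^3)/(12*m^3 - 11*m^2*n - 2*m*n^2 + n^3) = (-7*m - n)/(m - n)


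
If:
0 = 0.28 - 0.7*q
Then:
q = 0.40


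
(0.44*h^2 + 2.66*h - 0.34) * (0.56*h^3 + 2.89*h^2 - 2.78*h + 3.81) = 0.2464*h^5 + 2.7612*h^4 + 6.2738*h^3 - 6.701*h^2 + 11.0798*h - 1.2954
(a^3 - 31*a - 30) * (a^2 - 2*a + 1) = a^5 - 2*a^4 - 30*a^3 + 32*a^2 + 29*a - 30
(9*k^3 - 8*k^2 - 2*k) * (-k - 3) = -9*k^4 - 19*k^3 + 26*k^2 + 6*k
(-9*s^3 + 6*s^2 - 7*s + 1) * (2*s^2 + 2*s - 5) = -18*s^5 - 6*s^4 + 43*s^3 - 42*s^2 + 37*s - 5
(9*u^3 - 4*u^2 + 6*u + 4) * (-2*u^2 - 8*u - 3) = -18*u^5 - 64*u^4 - 7*u^3 - 44*u^2 - 50*u - 12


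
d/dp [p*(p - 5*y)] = 2*p - 5*y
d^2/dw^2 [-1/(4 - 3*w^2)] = 6*(9*w^2 + 4)/(3*w^2 - 4)^3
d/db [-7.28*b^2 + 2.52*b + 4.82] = 2.52 - 14.56*b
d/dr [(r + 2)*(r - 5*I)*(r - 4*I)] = 3*r^2 + r*(4 - 18*I) - 20 - 18*I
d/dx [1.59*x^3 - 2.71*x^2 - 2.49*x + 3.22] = 4.77*x^2 - 5.42*x - 2.49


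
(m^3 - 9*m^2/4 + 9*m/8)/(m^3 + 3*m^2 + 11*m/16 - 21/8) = 2*m*(2*m - 3)/(4*m^2 + 15*m + 14)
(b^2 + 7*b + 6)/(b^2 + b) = (b + 6)/b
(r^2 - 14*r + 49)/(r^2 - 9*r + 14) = (r - 7)/(r - 2)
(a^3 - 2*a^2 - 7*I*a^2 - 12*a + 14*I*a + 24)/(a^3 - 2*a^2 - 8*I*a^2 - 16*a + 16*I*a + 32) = (a - 3*I)/(a - 4*I)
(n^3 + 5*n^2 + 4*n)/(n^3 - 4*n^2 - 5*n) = (n + 4)/(n - 5)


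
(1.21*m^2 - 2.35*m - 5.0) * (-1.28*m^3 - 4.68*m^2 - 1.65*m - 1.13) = -1.5488*m^5 - 2.6548*m^4 + 15.4015*m^3 + 25.9102*m^2 + 10.9055*m + 5.65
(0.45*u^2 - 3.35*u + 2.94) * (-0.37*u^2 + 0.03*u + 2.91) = -0.1665*u^4 + 1.253*u^3 + 0.1212*u^2 - 9.6603*u + 8.5554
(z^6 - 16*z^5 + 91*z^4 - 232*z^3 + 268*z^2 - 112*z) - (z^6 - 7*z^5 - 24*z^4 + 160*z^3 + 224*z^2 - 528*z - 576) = -9*z^5 + 115*z^4 - 392*z^3 + 44*z^2 + 416*z + 576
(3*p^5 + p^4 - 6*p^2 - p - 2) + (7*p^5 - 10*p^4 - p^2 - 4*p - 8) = 10*p^5 - 9*p^4 - 7*p^2 - 5*p - 10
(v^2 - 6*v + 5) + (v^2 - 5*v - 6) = 2*v^2 - 11*v - 1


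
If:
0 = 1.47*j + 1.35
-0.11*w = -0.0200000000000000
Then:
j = -0.92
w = 0.18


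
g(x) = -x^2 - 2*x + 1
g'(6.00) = -14.00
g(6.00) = -47.00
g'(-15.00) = 28.00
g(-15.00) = -194.00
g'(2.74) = -7.48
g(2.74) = -11.99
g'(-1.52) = 1.04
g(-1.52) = 1.73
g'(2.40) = -6.80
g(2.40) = -9.56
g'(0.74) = -3.48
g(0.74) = -1.03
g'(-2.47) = 2.94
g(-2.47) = -0.16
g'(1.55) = -5.10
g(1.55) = -4.50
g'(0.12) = -2.24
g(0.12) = 0.75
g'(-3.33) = 4.66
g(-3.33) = -3.43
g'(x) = -2*x - 2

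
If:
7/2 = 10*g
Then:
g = 7/20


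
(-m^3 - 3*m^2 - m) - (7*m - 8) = -m^3 - 3*m^2 - 8*m + 8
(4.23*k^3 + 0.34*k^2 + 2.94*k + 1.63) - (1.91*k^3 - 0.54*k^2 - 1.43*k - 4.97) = 2.32*k^3 + 0.88*k^2 + 4.37*k + 6.6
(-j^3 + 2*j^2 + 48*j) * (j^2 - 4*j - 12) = -j^5 + 6*j^4 + 52*j^3 - 216*j^2 - 576*j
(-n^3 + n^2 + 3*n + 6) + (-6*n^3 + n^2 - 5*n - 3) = -7*n^3 + 2*n^2 - 2*n + 3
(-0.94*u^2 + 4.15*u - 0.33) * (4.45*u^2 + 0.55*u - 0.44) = -4.183*u^4 + 17.9505*u^3 + 1.2276*u^2 - 2.0075*u + 0.1452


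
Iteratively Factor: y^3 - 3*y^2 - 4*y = (y)*(y^2 - 3*y - 4) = y*(y - 4)*(y + 1)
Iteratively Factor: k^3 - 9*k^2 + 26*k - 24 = (k - 2)*(k^2 - 7*k + 12) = (k - 3)*(k - 2)*(k - 4)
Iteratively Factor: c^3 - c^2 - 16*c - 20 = (c - 5)*(c^2 + 4*c + 4) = (c - 5)*(c + 2)*(c + 2)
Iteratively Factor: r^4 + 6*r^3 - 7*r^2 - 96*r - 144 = (r + 3)*(r^3 + 3*r^2 - 16*r - 48) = (r + 3)*(r + 4)*(r^2 - r - 12) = (r + 3)^2*(r + 4)*(r - 4)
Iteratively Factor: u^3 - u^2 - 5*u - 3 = (u - 3)*(u^2 + 2*u + 1) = (u - 3)*(u + 1)*(u + 1)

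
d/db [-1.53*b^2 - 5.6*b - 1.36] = -3.06*b - 5.6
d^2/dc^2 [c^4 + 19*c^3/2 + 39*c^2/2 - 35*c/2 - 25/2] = 12*c^2 + 57*c + 39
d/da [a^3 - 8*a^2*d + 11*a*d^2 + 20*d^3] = 3*a^2 - 16*a*d + 11*d^2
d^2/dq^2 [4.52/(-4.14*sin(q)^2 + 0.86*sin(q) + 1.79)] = (-309.883968*sin(q)^4 + 48.279024*sin(q)^3 + 327.499312*sin(q)^2 - 89.59996*sin(q) + 73.677808)/(-4.14*sin(q)^2 + 0.86*sin(q) + 1.79)^3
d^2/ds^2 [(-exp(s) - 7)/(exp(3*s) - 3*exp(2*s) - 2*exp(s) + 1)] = (-4*exp(6*s) - 54*exp(5*s) + 214*exp(4*s) - 205*exp(3*s) - 81*exp(2*s) - 114*exp(s) - 15)*exp(s)/(exp(9*s) - 9*exp(8*s) + 21*exp(7*s) + 12*exp(6*s) - 60*exp(5*s) - 21*exp(4*s) + 31*exp(3*s) + 3*exp(2*s) - 6*exp(s) + 1)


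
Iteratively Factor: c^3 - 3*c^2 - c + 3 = (c - 3)*(c^2 - 1) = (c - 3)*(c + 1)*(c - 1)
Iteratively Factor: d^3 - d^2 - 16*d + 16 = (d - 4)*(d^2 + 3*d - 4) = (d - 4)*(d - 1)*(d + 4)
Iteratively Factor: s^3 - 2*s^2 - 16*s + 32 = (s - 2)*(s^2 - 16) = (s - 4)*(s - 2)*(s + 4)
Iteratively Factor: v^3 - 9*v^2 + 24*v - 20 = (v - 5)*(v^2 - 4*v + 4) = (v - 5)*(v - 2)*(v - 2)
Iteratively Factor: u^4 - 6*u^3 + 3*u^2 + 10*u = (u - 5)*(u^3 - u^2 - 2*u) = u*(u - 5)*(u^2 - u - 2) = u*(u - 5)*(u - 2)*(u + 1)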